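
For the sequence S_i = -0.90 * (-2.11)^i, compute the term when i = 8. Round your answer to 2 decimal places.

S_8 = -0.9 * (-2.11)^8 ≈ -0.9 * 392.8797 ≈ -353.59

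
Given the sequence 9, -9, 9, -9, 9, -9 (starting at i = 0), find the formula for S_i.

Check ratios: -9 / 9 = -1.0
Common ratio r = -1.
First term a = 9.
Formula: S_i = 9 * (-1)^i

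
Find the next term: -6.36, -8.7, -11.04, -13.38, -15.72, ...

Differences: -8.7 - -6.36 = -2.34
This is an arithmetic sequence with common difference d = -2.34.
Next term = -15.72 + -2.34 = -18.06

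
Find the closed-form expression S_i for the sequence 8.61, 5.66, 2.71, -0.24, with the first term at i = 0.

Check differences: 5.66 - 8.61 = -2.95
2.71 - 5.66 = -2.95
Common difference d = -2.95.
First term a = 8.61.
Formula: S_i = 8.61 - 2.95*i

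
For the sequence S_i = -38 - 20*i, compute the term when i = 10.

S_10 = -38 + -20*10 = -38 + -200 = -238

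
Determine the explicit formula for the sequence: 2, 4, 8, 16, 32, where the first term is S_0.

Check ratios: 4 / 2 = 2.0
Common ratio r = 2.
First term a = 2.
Formula: S_i = 2 * 2^i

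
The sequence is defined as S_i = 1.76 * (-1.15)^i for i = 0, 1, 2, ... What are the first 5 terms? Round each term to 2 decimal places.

This is a geometric sequence.
i=0: S_0 = 1.76 * (-1.15)^0 = 1.76
i=1: S_1 = 1.76 * (-1.15)^1 ≈ -2.02
i=2: S_2 = 1.76 * (-1.15)^2 ≈ 2.33
i=3: S_3 = 1.76 * (-1.15)^3 ≈ -2.68
i=4: S_4 = 1.76 * (-1.15)^4 ≈ 3.08
The first 5 terms are: [1.76, -2.02, 2.33, -2.68, 3.08]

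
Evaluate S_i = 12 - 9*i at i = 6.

S_6 = 12 + -9*6 = 12 + -54 = -42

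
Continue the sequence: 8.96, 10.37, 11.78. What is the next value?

Differences: 10.37 - 8.96 = 1.41
This is an arithmetic sequence with common difference d = 1.41.
Next term = 11.78 + 1.41 = 13.19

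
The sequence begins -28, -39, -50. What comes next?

Differences: -39 - -28 = -11
This is an arithmetic sequence with common difference d = -11.
Next term = -50 + -11 = -61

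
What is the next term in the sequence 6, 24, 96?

Ratios: 24 / 6 = 4.0
This is a geometric sequence with common ratio r = 4.
Next term = 96 * 4 = 384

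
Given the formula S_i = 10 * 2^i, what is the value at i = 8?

S_8 = 10 * 2^8 = 10 * 256 = 2560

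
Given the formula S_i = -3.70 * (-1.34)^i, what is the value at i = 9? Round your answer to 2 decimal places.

S_9 = -3.7 * (-1.34)^9 ≈ -3.7 * -13.9297 ≈ 51.54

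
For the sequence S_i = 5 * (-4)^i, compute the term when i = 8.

S_8 = 5 * (-4)^8 = 5 * 65536 = 327680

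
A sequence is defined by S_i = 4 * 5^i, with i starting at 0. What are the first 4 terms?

This is a geometric sequence.
i=0: S_0 = 4 * 5^0 = 4
i=1: S_1 = 4 * 5^1 = 20
i=2: S_2 = 4 * 5^2 = 100
i=3: S_3 = 4 * 5^3 = 500
The first 4 terms are: [4, 20, 100, 500]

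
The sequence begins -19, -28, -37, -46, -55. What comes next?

Differences: -28 - -19 = -9
This is an arithmetic sequence with common difference d = -9.
Next term = -55 + -9 = -64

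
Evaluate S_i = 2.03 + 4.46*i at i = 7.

S_7 = 2.03 + 4.46*7 = 2.03 + 31.22 = 33.25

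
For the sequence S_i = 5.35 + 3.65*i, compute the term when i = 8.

S_8 = 5.35 + 3.65*8 = 5.35 + 29.2 = 34.55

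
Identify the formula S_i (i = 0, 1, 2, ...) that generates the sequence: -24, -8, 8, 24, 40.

Check differences: -8 - -24 = 16
8 - -8 = 16
Common difference d = 16.
First term a = -24.
Formula: S_i = -24 + 16*i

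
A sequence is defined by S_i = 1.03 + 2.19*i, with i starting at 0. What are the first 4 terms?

This is an arithmetic sequence.
i=0: S_0 = 1.03 + 2.19*0 = 1.03
i=1: S_1 = 1.03 + 2.19*1 = 3.22
i=2: S_2 = 1.03 + 2.19*2 = 5.41
i=3: S_3 = 1.03 + 2.19*3 = 7.6
The first 4 terms are: [1.03, 3.22, 5.41, 7.6]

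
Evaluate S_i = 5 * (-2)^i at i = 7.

S_7 = 5 * (-2)^7 = 5 * -128 = -640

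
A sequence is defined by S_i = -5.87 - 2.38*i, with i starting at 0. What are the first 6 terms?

This is an arithmetic sequence.
i=0: S_0 = -5.87 + -2.38*0 = -5.87
i=1: S_1 = -5.87 + -2.38*1 = -8.25
i=2: S_2 = -5.87 + -2.38*2 = -10.63
i=3: S_3 = -5.87 + -2.38*3 = -13.01
i=4: S_4 = -5.87 + -2.38*4 = -15.39
i=5: S_5 = -5.87 + -2.38*5 = -17.77
The first 6 terms are: [-5.87, -8.25, -10.63, -13.01, -15.39, -17.77]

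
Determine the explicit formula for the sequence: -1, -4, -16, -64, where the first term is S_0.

Check ratios: -4 / -1 = 4.0
Common ratio r = 4.
First term a = -1.
Formula: S_i = -1 * 4^i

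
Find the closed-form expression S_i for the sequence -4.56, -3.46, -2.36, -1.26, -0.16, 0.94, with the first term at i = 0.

Check differences: -3.46 - -4.56 = 1.1
-2.36 - -3.46 = 1.1
Common difference d = 1.1.
First term a = -4.56.
Formula: S_i = -4.56 + 1.10*i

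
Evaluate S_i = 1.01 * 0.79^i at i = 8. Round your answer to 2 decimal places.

S_8 = 1.01 * 0.79^8 ≈ 1.01 * 0.1517 ≈ 0.15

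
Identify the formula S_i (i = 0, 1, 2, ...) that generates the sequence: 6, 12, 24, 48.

Check ratios: 12 / 6 = 2.0
Common ratio r = 2.
First term a = 6.
Formula: S_i = 6 * 2^i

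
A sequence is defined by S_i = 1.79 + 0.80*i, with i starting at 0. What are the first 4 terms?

This is an arithmetic sequence.
i=0: S_0 = 1.79 + 0.8*0 = 1.79
i=1: S_1 = 1.79 + 0.8*1 = 2.59
i=2: S_2 = 1.79 + 0.8*2 = 3.39
i=3: S_3 = 1.79 + 0.8*3 = 4.19
The first 4 terms are: [1.79, 2.59, 3.39, 4.19]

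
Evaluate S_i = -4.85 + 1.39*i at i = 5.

S_5 = -4.85 + 1.39*5 = -4.85 + 6.95 = 2.1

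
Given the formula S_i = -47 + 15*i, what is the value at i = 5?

S_5 = -47 + 15*5 = -47 + 75 = 28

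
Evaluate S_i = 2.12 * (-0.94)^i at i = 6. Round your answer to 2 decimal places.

S_6 = 2.12 * (-0.94)^6 ≈ 2.12 * 0.6899 ≈ 1.46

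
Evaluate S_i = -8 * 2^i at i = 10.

S_10 = -8 * 2^10 = -8 * 1024 = -8192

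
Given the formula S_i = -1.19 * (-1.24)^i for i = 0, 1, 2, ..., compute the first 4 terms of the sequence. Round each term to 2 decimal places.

This is a geometric sequence.
i=0: S_0 = -1.19 * (-1.24)^0 = -1.19
i=1: S_1 = -1.19 * (-1.24)^1 ≈ 1.48
i=2: S_2 = -1.19 * (-1.24)^2 ≈ -1.83
i=3: S_3 = -1.19 * (-1.24)^3 ≈ 2.27
The first 4 terms are: [-1.19, 1.48, -1.83, 2.27]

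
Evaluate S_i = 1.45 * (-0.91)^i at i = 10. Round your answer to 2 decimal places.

S_10 = 1.45 * (-0.91)^10 ≈ 1.45 * 0.3894 ≈ 0.56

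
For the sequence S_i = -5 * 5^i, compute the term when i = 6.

S_6 = -5 * 5^6 = -5 * 15625 = -78125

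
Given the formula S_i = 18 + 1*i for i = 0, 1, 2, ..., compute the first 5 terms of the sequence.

This is an arithmetic sequence.
i=0: S_0 = 18 + 1*0 = 18
i=1: S_1 = 18 + 1*1 = 19
i=2: S_2 = 18 + 1*2 = 20
i=3: S_3 = 18 + 1*3 = 21
i=4: S_4 = 18 + 1*4 = 22
The first 5 terms are: [18, 19, 20, 21, 22]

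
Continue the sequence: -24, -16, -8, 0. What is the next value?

Differences: -16 - -24 = 8
This is an arithmetic sequence with common difference d = 8.
Next term = 0 + 8 = 8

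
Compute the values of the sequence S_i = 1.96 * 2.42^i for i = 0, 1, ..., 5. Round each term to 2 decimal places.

This is a geometric sequence.
i=0: S_0 = 1.96 * 2.42^0 = 1.96
i=1: S_1 = 1.96 * 2.42^1 ≈ 4.74
i=2: S_2 = 1.96 * 2.42^2 ≈ 11.48
i=3: S_3 = 1.96 * 2.42^3 ≈ 27.78
i=4: S_4 = 1.96 * 2.42^4 ≈ 67.22
i=5: S_5 = 1.96 * 2.42^5 ≈ 162.68
The first 6 terms are: [1.96, 4.74, 11.48, 27.78, 67.22, 162.68]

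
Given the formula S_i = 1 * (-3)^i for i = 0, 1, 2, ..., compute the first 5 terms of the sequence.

This is a geometric sequence.
i=0: S_0 = 1 * (-3)^0 = 1
i=1: S_1 = 1 * (-3)^1 = -3
i=2: S_2 = 1 * (-3)^2 = 9
i=3: S_3 = 1 * (-3)^3 = -27
i=4: S_4 = 1 * (-3)^4 = 81
The first 5 terms are: [1, -3, 9, -27, 81]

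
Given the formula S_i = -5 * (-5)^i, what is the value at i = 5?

S_5 = -5 * (-5)^5 = -5 * -3125 = 15625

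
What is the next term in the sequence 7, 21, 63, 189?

Ratios: 21 / 7 = 3.0
This is a geometric sequence with common ratio r = 3.
Next term = 189 * 3 = 567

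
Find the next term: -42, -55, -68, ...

Differences: -55 - -42 = -13
This is an arithmetic sequence with common difference d = -13.
Next term = -68 + -13 = -81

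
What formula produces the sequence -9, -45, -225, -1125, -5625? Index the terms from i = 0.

Check ratios: -45 / -9 = 5.0
Common ratio r = 5.
First term a = -9.
Formula: S_i = -9 * 5^i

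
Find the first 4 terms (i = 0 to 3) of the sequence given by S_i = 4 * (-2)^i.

This is a geometric sequence.
i=0: S_0 = 4 * (-2)^0 = 4
i=1: S_1 = 4 * (-2)^1 = -8
i=2: S_2 = 4 * (-2)^2 = 16
i=3: S_3 = 4 * (-2)^3 = -32
The first 4 terms are: [4, -8, 16, -32]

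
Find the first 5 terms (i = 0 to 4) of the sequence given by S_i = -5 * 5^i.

This is a geometric sequence.
i=0: S_0 = -5 * 5^0 = -5
i=1: S_1 = -5 * 5^1 = -25
i=2: S_2 = -5 * 5^2 = -125
i=3: S_3 = -5 * 5^3 = -625
i=4: S_4 = -5 * 5^4 = -3125
The first 5 terms are: [-5, -25, -125, -625, -3125]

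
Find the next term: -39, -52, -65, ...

Differences: -52 - -39 = -13
This is an arithmetic sequence with common difference d = -13.
Next term = -65 + -13 = -78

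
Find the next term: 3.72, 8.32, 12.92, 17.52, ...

Differences: 8.32 - 3.72 = 4.6
This is an arithmetic sequence with common difference d = 4.6.
Next term = 17.52 + 4.6 = 22.12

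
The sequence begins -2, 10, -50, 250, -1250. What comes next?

Ratios: 10 / -2 = -5.0
This is a geometric sequence with common ratio r = -5.
Next term = -1250 * -5 = 6250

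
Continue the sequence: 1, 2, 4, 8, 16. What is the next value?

Ratios: 2 / 1 = 2.0
This is a geometric sequence with common ratio r = 2.
Next term = 16 * 2 = 32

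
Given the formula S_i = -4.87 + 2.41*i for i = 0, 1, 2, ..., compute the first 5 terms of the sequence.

This is an arithmetic sequence.
i=0: S_0 = -4.87 + 2.41*0 = -4.87
i=1: S_1 = -4.87 + 2.41*1 = -2.46
i=2: S_2 = -4.87 + 2.41*2 = -0.05
i=3: S_3 = -4.87 + 2.41*3 = 2.36
i=4: S_4 = -4.87 + 2.41*4 = 4.77
The first 5 terms are: [-4.87, -2.46, -0.05, 2.36, 4.77]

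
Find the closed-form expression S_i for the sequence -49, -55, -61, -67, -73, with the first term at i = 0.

Check differences: -55 - -49 = -6
-61 - -55 = -6
Common difference d = -6.
First term a = -49.
Formula: S_i = -49 - 6*i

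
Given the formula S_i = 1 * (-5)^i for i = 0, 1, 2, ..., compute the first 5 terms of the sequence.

This is a geometric sequence.
i=0: S_0 = 1 * (-5)^0 = 1
i=1: S_1 = 1 * (-5)^1 = -5
i=2: S_2 = 1 * (-5)^2 = 25
i=3: S_3 = 1 * (-5)^3 = -125
i=4: S_4 = 1 * (-5)^4 = 625
The first 5 terms are: [1, -5, 25, -125, 625]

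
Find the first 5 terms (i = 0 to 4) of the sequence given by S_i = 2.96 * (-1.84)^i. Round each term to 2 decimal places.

This is a geometric sequence.
i=0: S_0 = 2.96 * (-1.84)^0 = 2.96
i=1: S_1 = 2.96 * (-1.84)^1 ≈ -5.45
i=2: S_2 = 2.96 * (-1.84)^2 ≈ 10.02
i=3: S_3 = 2.96 * (-1.84)^3 ≈ -18.44
i=4: S_4 = 2.96 * (-1.84)^4 ≈ 33.93
The first 5 terms are: [2.96, -5.45, 10.02, -18.44, 33.93]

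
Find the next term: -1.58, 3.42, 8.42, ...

Differences: 3.42 - -1.58 = 5.0
This is an arithmetic sequence with common difference d = 5.0.
Next term = 8.42 + 5.0 = 13.42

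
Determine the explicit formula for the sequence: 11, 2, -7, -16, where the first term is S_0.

Check differences: 2 - 11 = -9
-7 - 2 = -9
Common difference d = -9.
First term a = 11.
Formula: S_i = 11 - 9*i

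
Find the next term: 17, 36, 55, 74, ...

Differences: 36 - 17 = 19
This is an arithmetic sequence with common difference d = 19.
Next term = 74 + 19 = 93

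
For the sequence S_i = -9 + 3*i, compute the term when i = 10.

S_10 = -9 + 3*10 = -9 + 30 = 21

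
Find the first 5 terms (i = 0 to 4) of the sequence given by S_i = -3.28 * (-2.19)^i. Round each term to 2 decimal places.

This is a geometric sequence.
i=0: S_0 = -3.28 * (-2.19)^0 = -3.28
i=1: S_1 = -3.28 * (-2.19)^1 ≈ 7.18
i=2: S_2 = -3.28 * (-2.19)^2 ≈ -15.73
i=3: S_3 = -3.28 * (-2.19)^3 ≈ 34.45
i=4: S_4 = -3.28 * (-2.19)^4 ≈ -75.45
The first 5 terms are: [-3.28, 7.18, -15.73, 34.45, -75.45]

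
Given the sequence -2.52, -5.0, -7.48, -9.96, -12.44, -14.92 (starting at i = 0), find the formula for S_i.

Check differences: -5.0 - -2.52 = -2.48
-7.48 - -5.0 = -2.48
Common difference d = -2.48.
First term a = -2.52.
Formula: S_i = -2.52 - 2.48*i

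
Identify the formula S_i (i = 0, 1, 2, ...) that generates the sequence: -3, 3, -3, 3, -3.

Check ratios: 3 / -3 = -1.0
Common ratio r = -1.
First term a = -3.
Formula: S_i = -3 * (-1)^i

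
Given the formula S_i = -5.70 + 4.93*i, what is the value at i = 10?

S_10 = -5.7 + 4.93*10 = -5.7 + 49.3 = 43.6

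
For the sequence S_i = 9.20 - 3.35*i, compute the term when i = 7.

S_7 = 9.2 + -3.35*7 = 9.2 + -23.45 = -14.25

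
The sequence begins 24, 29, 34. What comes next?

Differences: 29 - 24 = 5
This is an arithmetic sequence with common difference d = 5.
Next term = 34 + 5 = 39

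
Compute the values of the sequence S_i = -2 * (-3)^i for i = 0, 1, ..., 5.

This is a geometric sequence.
i=0: S_0 = -2 * (-3)^0 = -2
i=1: S_1 = -2 * (-3)^1 = 6
i=2: S_2 = -2 * (-3)^2 = -18
i=3: S_3 = -2 * (-3)^3 = 54
i=4: S_4 = -2 * (-3)^4 = -162
i=5: S_5 = -2 * (-3)^5 = 486
The first 6 terms are: [-2, 6, -18, 54, -162, 486]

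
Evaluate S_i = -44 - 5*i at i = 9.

S_9 = -44 + -5*9 = -44 + -45 = -89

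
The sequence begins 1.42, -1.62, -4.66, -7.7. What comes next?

Differences: -1.62 - 1.42 = -3.04
This is an arithmetic sequence with common difference d = -3.04.
Next term = -7.7 + -3.04 = -10.74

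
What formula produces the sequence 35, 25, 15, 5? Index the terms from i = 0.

Check differences: 25 - 35 = -10
15 - 25 = -10
Common difference d = -10.
First term a = 35.
Formula: S_i = 35 - 10*i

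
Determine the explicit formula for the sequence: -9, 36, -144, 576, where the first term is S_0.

Check ratios: 36 / -9 = -4.0
Common ratio r = -4.
First term a = -9.
Formula: S_i = -9 * (-4)^i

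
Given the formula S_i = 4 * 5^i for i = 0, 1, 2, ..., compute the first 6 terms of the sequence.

This is a geometric sequence.
i=0: S_0 = 4 * 5^0 = 4
i=1: S_1 = 4 * 5^1 = 20
i=2: S_2 = 4 * 5^2 = 100
i=3: S_3 = 4 * 5^3 = 500
i=4: S_4 = 4 * 5^4 = 2500
i=5: S_5 = 4 * 5^5 = 12500
The first 6 terms are: [4, 20, 100, 500, 2500, 12500]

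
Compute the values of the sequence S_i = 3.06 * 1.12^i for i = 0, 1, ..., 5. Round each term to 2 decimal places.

This is a geometric sequence.
i=0: S_0 = 3.06 * 1.12^0 = 3.06
i=1: S_1 = 3.06 * 1.12^1 ≈ 3.43
i=2: S_2 = 3.06 * 1.12^2 ≈ 3.84
i=3: S_3 = 3.06 * 1.12^3 ≈ 4.3
i=4: S_4 = 3.06 * 1.12^4 ≈ 4.81
i=5: S_5 = 3.06 * 1.12^5 ≈ 5.39
The first 6 terms are: [3.06, 3.43, 3.84, 4.3, 4.81, 5.39]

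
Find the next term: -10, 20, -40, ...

Ratios: 20 / -10 = -2.0
This is a geometric sequence with common ratio r = -2.
Next term = -40 * -2 = 80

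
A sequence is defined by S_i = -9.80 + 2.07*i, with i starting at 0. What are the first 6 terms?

This is an arithmetic sequence.
i=0: S_0 = -9.8 + 2.07*0 = -9.8
i=1: S_1 = -9.8 + 2.07*1 = -7.73
i=2: S_2 = -9.8 + 2.07*2 = -5.66
i=3: S_3 = -9.8 + 2.07*3 = -3.59
i=4: S_4 = -9.8 + 2.07*4 = -1.52
i=5: S_5 = -9.8 + 2.07*5 = 0.55
The first 6 terms are: [-9.8, -7.73, -5.66, -3.59, -1.52, 0.55]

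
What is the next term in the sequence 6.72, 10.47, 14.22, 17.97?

Differences: 10.47 - 6.72 = 3.75
This is an arithmetic sequence with common difference d = 3.75.
Next term = 17.97 + 3.75 = 21.72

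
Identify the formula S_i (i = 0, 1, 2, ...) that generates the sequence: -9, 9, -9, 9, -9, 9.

Check ratios: 9 / -9 = -1.0
Common ratio r = -1.
First term a = -9.
Formula: S_i = -9 * (-1)^i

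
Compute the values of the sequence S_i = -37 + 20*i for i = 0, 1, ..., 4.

This is an arithmetic sequence.
i=0: S_0 = -37 + 20*0 = -37
i=1: S_1 = -37 + 20*1 = -17
i=2: S_2 = -37 + 20*2 = 3
i=3: S_3 = -37 + 20*3 = 23
i=4: S_4 = -37 + 20*4 = 43
The first 5 terms are: [-37, -17, 3, 23, 43]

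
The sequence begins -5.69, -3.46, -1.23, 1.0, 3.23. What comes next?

Differences: -3.46 - -5.69 = 2.23
This is an arithmetic sequence with common difference d = 2.23.
Next term = 3.23 + 2.23 = 5.46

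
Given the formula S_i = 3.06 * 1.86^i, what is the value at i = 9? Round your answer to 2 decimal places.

S_9 = 3.06 * 1.86^9 ≈ 3.06 * 266.4505 ≈ 815.34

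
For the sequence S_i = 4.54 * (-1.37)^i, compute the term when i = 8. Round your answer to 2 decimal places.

S_8 = 4.54 * (-1.37)^8 ≈ 4.54 * 12.4098 ≈ 56.34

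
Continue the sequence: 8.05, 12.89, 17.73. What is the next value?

Differences: 12.89 - 8.05 = 4.84
This is an arithmetic sequence with common difference d = 4.84.
Next term = 17.73 + 4.84 = 22.57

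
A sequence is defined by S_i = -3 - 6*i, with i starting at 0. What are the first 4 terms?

This is an arithmetic sequence.
i=0: S_0 = -3 + -6*0 = -3
i=1: S_1 = -3 + -6*1 = -9
i=2: S_2 = -3 + -6*2 = -15
i=3: S_3 = -3 + -6*3 = -21
The first 4 terms are: [-3, -9, -15, -21]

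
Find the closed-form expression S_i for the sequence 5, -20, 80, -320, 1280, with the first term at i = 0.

Check ratios: -20 / 5 = -4.0
Common ratio r = -4.
First term a = 5.
Formula: S_i = 5 * (-4)^i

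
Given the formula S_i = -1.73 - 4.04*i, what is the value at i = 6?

S_6 = -1.73 + -4.04*6 = -1.73 + -24.24 = -25.97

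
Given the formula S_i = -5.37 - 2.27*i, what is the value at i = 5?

S_5 = -5.37 + -2.27*5 = -5.37 + -11.35 = -16.72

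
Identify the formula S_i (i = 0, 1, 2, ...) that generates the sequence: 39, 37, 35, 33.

Check differences: 37 - 39 = -2
35 - 37 = -2
Common difference d = -2.
First term a = 39.
Formula: S_i = 39 - 2*i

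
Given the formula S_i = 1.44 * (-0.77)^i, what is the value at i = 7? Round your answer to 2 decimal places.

S_7 = 1.44 * (-0.77)^7 ≈ 1.44 * -0.1605 ≈ -0.23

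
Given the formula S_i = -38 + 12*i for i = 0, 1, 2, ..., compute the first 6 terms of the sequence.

This is an arithmetic sequence.
i=0: S_0 = -38 + 12*0 = -38
i=1: S_1 = -38 + 12*1 = -26
i=2: S_2 = -38 + 12*2 = -14
i=3: S_3 = -38 + 12*3 = -2
i=4: S_4 = -38 + 12*4 = 10
i=5: S_5 = -38 + 12*5 = 22
The first 6 terms are: [-38, -26, -14, -2, 10, 22]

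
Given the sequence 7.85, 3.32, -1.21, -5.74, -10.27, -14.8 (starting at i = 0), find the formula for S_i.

Check differences: 3.32 - 7.85 = -4.53
-1.21 - 3.32 = -4.53
Common difference d = -4.53.
First term a = 7.85.
Formula: S_i = 7.85 - 4.53*i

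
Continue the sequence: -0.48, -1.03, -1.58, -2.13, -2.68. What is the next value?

Differences: -1.03 - -0.48 = -0.55
This is an arithmetic sequence with common difference d = -0.55.
Next term = -2.68 + -0.55 = -3.23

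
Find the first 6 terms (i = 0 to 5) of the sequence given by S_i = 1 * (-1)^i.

This is a geometric sequence.
i=0: S_0 = 1 * (-1)^0 = 1
i=1: S_1 = 1 * (-1)^1 = -1
i=2: S_2 = 1 * (-1)^2 = 1
i=3: S_3 = 1 * (-1)^3 = -1
i=4: S_4 = 1 * (-1)^4 = 1
i=5: S_5 = 1 * (-1)^5 = -1
The first 6 terms are: [1, -1, 1, -1, 1, -1]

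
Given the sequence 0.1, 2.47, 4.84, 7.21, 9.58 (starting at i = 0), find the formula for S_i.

Check differences: 2.47 - 0.1 = 2.37
4.84 - 2.47 = 2.37
Common difference d = 2.37.
First term a = 0.1.
Formula: S_i = 0.10 + 2.37*i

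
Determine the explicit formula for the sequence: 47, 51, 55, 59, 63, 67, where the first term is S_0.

Check differences: 51 - 47 = 4
55 - 51 = 4
Common difference d = 4.
First term a = 47.
Formula: S_i = 47 + 4*i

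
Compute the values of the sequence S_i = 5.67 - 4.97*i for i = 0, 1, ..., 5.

This is an arithmetic sequence.
i=0: S_0 = 5.67 + -4.97*0 = 5.67
i=1: S_1 = 5.67 + -4.97*1 = 0.7
i=2: S_2 = 5.67 + -4.97*2 = -4.27
i=3: S_3 = 5.67 + -4.97*3 = -9.24
i=4: S_4 = 5.67 + -4.97*4 = -14.21
i=5: S_5 = 5.67 + -4.97*5 = -19.18
The first 6 terms are: [5.67, 0.7, -4.27, -9.24, -14.21, -19.18]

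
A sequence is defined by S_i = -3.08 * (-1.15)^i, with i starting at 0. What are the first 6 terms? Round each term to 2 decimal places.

This is a geometric sequence.
i=0: S_0 = -3.08 * (-1.15)^0 = -3.08
i=1: S_1 = -3.08 * (-1.15)^1 ≈ 3.54
i=2: S_2 = -3.08 * (-1.15)^2 ≈ -4.07
i=3: S_3 = -3.08 * (-1.15)^3 ≈ 4.68
i=4: S_4 = -3.08 * (-1.15)^4 ≈ -5.39
i=5: S_5 = -3.08 * (-1.15)^5 ≈ 6.19
The first 6 terms are: [-3.08, 3.54, -4.07, 4.68, -5.39, 6.19]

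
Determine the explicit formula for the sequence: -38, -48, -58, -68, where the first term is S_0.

Check differences: -48 - -38 = -10
-58 - -48 = -10
Common difference d = -10.
First term a = -38.
Formula: S_i = -38 - 10*i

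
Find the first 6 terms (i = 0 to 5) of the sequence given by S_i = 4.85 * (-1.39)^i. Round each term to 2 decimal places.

This is a geometric sequence.
i=0: S_0 = 4.85 * (-1.39)^0 = 4.85
i=1: S_1 = 4.85 * (-1.39)^1 ≈ -6.74
i=2: S_2 = 4.85 * (-1.39)^2 ≈ 9.37
i=3: S_3 = 4.85 * (-1.39)^3 ≈ -13.03
i=4: S_4 = 4.85 * (-1.39)^4 ≈ 18.11
i=5: S_5 = 4.85 * (-1.39)^5 ≈ -25.17
The first 6 terms are: [4.85, -6.74, 9.37, -13.03, 18.11, -25.17]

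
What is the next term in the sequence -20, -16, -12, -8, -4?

Differences: -16 - -20 = 4
This is an arithmetic sequence with common difference d = 4.
Next term = -4 + 4 = 0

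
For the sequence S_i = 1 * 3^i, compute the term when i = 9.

S_9 = 1 * 3^9 = 1 * 19683 = 19683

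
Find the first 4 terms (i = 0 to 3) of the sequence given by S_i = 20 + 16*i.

This is an arithmetic sequence.
i=0: S_0 = 20 + 16*0 = 20
i=1: S_1 = 20 + 16*1 = 36
i=2: S_2 = 20 + 16*2 = 52
i=3: S_3 = 20 + 16*3 = 68
The first 4 terms are: [20, 36, 52, 68]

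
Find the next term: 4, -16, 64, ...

Ratios: -16 / 4 = -4.0
This is a geometric sequence with common ratio r = -4.
Next term = 64 * -4 = -256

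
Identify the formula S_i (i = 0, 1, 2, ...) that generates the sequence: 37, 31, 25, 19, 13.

Check differences: 31 - 37 = -6
25 - 31 = -6
Common difference d = -6.
First term a = 37.
Formula: S_i = 37 - 6*i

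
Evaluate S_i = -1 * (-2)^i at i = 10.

S_10 = -1 * (-2)^10 = -1 * 1024 = -1024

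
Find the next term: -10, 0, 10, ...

Differences: 0 - -10 = 10
This is an arithmetic sequence with common difference d = 10.
Next term = 10 + 10 = 20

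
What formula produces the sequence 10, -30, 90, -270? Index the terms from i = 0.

Check ratios: -30 / 10 = -3.0
Common ratio r = -3.
First term a = 10.
Formula: S_i = 10 * (-3)^i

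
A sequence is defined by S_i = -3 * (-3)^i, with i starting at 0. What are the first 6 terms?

This is a geometric sequence.
i=0: S_0 = -3 * (-3)^0 = -3
i=1: S_1 = -3 * (-3)^1 = 9
i=2: S_2 = -3 * (-3)^2 = -27
i=3: S_3 = -3 * (-3)^3 = 81
i=4: S_4 = -3 * (-3)^4 = -243
i=5: S_5 = -3 * (-3)^5 = 729
The first 6 terms are: [-3, 9, -27, 81, -243, 729]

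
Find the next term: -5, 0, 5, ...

Differences: 0 - -5 = 5
This is an arithmetic sequence with common difference d = 5.
Next term = 5 + 5 = 10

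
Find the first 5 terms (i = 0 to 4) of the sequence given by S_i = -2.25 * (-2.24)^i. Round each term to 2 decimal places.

This is a geometric sequence.
i=0: S_0 = -2.25 * (-2.24)^0 = -2.25
i=1: S_1 = -2.25 * (-2.24)^1 = 5.04
i=2: S_2 = -2.25 * (-2.24)^2 ≈ -11.29
i=3: S_3 = -2.25 * (-2.24)^3 ≈ 25.29
i=4: S_4 = -2.25 * (-2.24)^4 ≈ -56.65
The first 5 terms are: [-2.25, 5.04, -11.29, 25.29, -56.65]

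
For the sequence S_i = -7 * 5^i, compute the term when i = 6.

S_6 = -7 * 5^6 = -7 * 15625 = -109375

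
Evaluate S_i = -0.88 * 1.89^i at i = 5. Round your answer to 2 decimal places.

S_5 = -0.88 * 1.89^5 ≈ -0.88 * 24.1162 ≈ -21.22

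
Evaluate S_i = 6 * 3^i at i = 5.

S_5 = 6 * 3^5 = 6 * 243 = 1458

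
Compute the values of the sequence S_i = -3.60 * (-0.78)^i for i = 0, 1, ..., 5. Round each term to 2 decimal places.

This is a geometric sequence.
i=0: S_0 = -3.6 * (-0.78)^0 = -3.6
i=1: S_1 = -3.6 * (-0.78)^1 ≈ 2.81
i=2: S_2 = -3.6 * (-0.78)^2 ≈ -2.19
i=3: S_3 = -3.6 * (-0.78)^3 ≈ 1.71
i=4: S_4 = -3.6 * (-0.78)^4 ≈ -1.33
i=5: S_5 = -3.6 * (-0.78)^5 ≈ 1.04
The first 6 terms are: [-3.6, 2.81, -2.19, 1.71, -1.33, 1.04]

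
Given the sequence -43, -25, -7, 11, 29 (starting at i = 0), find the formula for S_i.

Check differences: -25 - -43 = 18
-7 - -25 = 18
Common difference d = 18.
First term a = -43.
Formula: S_i = -43 + 18*i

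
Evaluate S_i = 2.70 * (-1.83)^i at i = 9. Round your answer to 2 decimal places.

S_9 = 2.7 * (-1.83)^9 ≈ 2.7 * -230.1759 ≈ -621.47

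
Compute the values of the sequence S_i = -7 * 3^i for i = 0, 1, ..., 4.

This is a geometric sequence.
i=0: S_0 = -7 * 3^0 = -7
i=1: S_1 = -7 * 3^1 = -21
i=2: S_2 = -7 * 3^2 = -63
i=3: S_3 = -7 * 3^3 = -189
i=4: S_4 = -7 * 3^4 = -567
The first 5 terms are: [-7, -21, -63, -189, -567]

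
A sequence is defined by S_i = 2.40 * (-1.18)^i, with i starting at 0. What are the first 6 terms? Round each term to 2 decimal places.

This is a geometric sequence.
i=0: S_0 = 2.4 * (-1.18)^0 = 2.4
i=1: S_1 = 2.4 * (-1.18)^1 ≈ -2.83
i=2: S_2 = 2.4 * (-1.18)^2 ≈ 3.34
i=3: S_3 = 2.4 * (-1.18)^3 ≈ -3.94
i=4: S_4 = 2.4 * (-1.18)^4 ≈ 4.65
i=5: S_5 = 2.4 * (-1.18)^5 ≈ -5.49
The first 6 terms are: [2.4, -2.83, 3.34, -3.94, 4.65, -5.49]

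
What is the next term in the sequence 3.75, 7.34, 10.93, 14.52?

Differences: 7.34 - 3.75 = 3.59
This is an arithmetic sequence with common difference d = 3.59.
Next term = 14.52 + 3.59 = 18.11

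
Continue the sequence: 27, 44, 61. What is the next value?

Differences: 44 - 27 = 17
This is an arithmetic sequence with common difference d = 17.
Next term = 61 + 17 = 78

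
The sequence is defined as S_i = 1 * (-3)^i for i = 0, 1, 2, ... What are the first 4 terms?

This is a geometric sequence.
i=0: S_0 = 1 * (-3)^0 = 1
i=1: S_1 = 1 * (-3)^1 = -3
i=2: S_2 = 1 * (-3)^2 = 9
i=3: S_3 = 1 * (-3)^3 = -27
The first 4 terms are: [1, -3, 9, -27]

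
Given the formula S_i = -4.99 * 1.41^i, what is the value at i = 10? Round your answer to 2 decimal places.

S_10 = -4.99 * 1.41^10 ≈ -4.99 * 31.0593 ≈ -154.99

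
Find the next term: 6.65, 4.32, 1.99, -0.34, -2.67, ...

Differences: 4.32 - 6.65 = -2.33
This is an arithmetic sequence with common difference d = -2.33.
Next term = -2.67 + -2.33 = -5.0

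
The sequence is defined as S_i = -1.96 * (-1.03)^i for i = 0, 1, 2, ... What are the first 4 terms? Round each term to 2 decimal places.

This is a geometric sequence.
i=0: S_0 = -1.96 * (-1.03)^0 = -1.96
i=1: S_1 = -1.96 * (-1.03)^1 ≈ 2.02
i=2: S_2 = -1.96 * (-1.03)^2 ≈ -2.08
i=3: S_3 = -1.96 * (-1.03)^3 ≈ 2.14
The first 4 terms are: [-1.96, 2.02, -2.08, 2.14]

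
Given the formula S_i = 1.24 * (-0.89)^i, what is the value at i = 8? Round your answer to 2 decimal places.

S_8 = 1.24 * (-0.89)^8 ≈ 1.24 * 0.3937 ≈ 0.49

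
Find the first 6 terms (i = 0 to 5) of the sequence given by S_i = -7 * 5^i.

This is a geometric sequence.
i=0: S_0 = -7 * 5^0 = -7
i=1: S_1 = -7 * 5^1 = -35
i=2: S_2 = -7 * 5^2 = -175
i=3: S_3 = -7 * 5^3 = -875
i=4: S_4 = -7 * 5^4 = -4375
i=5: S_5 = -7 * 5^5 = -21875
The first 6 terms are: [-7, -35, -175, -875, -4375, -21875]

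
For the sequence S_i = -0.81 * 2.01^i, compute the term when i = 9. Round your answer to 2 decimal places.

S_9 = -0.81 * 2.01^9 ≈ -0.81 * 535.5062 ≈ -433.76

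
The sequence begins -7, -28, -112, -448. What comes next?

Ratios: -28 / -7 = 4.0
This is a geometric sequence with common ratio r = 4.
Next term = -448 * 4 = -1792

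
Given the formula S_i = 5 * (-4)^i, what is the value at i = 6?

S_6 = 5 * (-4)^6 = 5 * 4096 = 20480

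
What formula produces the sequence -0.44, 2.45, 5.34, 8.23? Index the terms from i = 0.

Check differences: 2.45 - -0.44 = 2.89
5.34 - 2.45 = 2.89
Common difference d = 2.89.
First term a = -0.44.
Formula: S_i = -0.44 + 2.89*i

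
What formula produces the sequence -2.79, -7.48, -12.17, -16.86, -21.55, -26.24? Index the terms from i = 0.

Check differences: -7.48 - -2.79 = -4.69
-12.17 - -7.48 = -4.69
Common difference d = -4.69.
First term a = -2.79.
Formula: S_i = -2.79 - 4.69*i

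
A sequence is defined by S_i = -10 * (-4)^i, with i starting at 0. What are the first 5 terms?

This is a geometric sequence.
i=0: S_0 = -10 * (-4)^0 = -10
i=1: S_1 = -10 * (-4)^1 = 40
i=2: S_2 = -10 * (-4)^2 = -160
i=3: S_3 = -10 * (-4)^3 = 640
i=4: S_4 = -10 * (-4)^4 = -2560
The first 5 terms are: [-10, 40, -160, 640, -2560]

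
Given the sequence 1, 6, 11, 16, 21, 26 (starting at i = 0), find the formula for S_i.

Check differences: 6 - 1 = 5
11 - 6 = 5
Common difference d = 5.
First term a = 1.
Formula: S_i = 1 + 5*i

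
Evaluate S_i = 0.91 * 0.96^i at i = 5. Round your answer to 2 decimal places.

S_5 = 0.91 * 0.96^5 ≈ 0.91 * 0.8154 ≈ 0.74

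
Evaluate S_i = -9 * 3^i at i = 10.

S_10 = -9 * 3^10 = -9 * 59049 = -531441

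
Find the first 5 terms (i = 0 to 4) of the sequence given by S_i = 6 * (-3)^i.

This is a geometric sequence.
i=0: S_0 = 6 * (-3)^0 = 6
i=1: S_1 = 6 * (-3)^1 = -18
i=2: S_2 = 6 * (-3)^2 = 54
i=3: S_3 = 6 * (-3)^3 = -162
i=4: S_4 = 6 * (-3)^4 = 486
The first 5 terms are: [6, -18, 54, -162, 486]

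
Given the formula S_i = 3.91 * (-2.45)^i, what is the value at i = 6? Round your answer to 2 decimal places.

S_6 = 3.91 * (-2.45)^6 ≈ 3.91 * 216.2701 ≈ 845.62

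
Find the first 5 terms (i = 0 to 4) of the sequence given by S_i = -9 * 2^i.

This is a geometric sequence.
i=0: S_0 = -9 * 2^0 = -9
i=1: S_1 = -9 * 2^1 = -18
i=2: S_2 = -9 * 2^2 = -36
i=3: S_3 = -9 * 2^3 = -72
i=4: S_4 = -9 * 2^4 = -144
The first 5 terms are: [-9, -18, -36, -72, -144]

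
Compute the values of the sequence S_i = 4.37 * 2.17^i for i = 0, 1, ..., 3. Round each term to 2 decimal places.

This is a geometric sequence.
i=0: S_0 = 4.37 * 2.17^0 = 4.37
i=1: S_1 = 4.37 * 2.17^1 ≈ 9.48
i=2: S_2 = 4.37 * 2.17^2 ≈ 20.58
i=3: S_3 = 4.37 * 2.17^3 ≈ 44.65
The first 4 terms are: [4.37, 9.48, 20.58, 44.65]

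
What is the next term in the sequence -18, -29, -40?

Differences: -29 - -18 = -11
This is an arithmetic sequence with common difference d = -11.
Next term = -40 + -11 = -51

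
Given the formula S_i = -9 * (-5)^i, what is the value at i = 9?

S_9 = -9 * (-5)^9 = -9 * -1953125 = 17578125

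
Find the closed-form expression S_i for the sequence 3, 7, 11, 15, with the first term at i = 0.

Check differences: 7 - 3 = 4
11 - 7 = 4
Common difference d = 4.
First term a = 3.
Formula: S_i = 3 + 4*i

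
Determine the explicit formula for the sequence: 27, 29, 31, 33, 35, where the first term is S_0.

Check differences: 29 - 27 = 2
31 - 29 = 2
Common difference d = 2.
First term a = 27.
Formula: S_i = 27 + 2*i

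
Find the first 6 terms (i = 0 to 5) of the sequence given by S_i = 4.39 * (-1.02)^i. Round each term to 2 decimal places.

This is a geometric sequence.
i=0: S_0 = 4.39 * (-1.02)^0 = 4.39
i=1: S_1 = 4.39 * (-1.02)^1 ≈ -4.48
i=2: S_2 = 4.39 * (-1.02)^2 ≈ 4.57
i=3: S_3 = 4.39 * (-1.02)^3 ≈ -4.66
i=4: S_4 = 4.39 * (-1.02)^4 ≈ 4.75
i=5: S_5 = 4.39 * (-1.02)^5 ≈ -4.85
The first 6 terms are: [4.39, -4.48, 4.57, -4.66, 4.75, -4.85]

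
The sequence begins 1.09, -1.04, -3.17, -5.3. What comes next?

Differences: -1.04 - 1.09 = -2.13
This is an arithmetic sequence with common difference d = -2.13.
Next term = -5.3 + -2.13 = -7.43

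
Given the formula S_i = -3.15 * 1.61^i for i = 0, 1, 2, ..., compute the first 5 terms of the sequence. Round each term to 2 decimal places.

This is a geometric sequence.
i=0: S_0 = -3.15 * 1.61^0 = -3.15
i=1: S_1 = -3.15 * 1.61^1 ≈ -5.07
i=2: S_2 = -3.15 * 1.61^2 ≈ -8.17
i=3: S_3 = -3.15 * 1.61^3 ≈ -13.15
i=4: S_4 = -3.15 * 1.61^4 ≈ -21.16
The first 5 terms are: [-3.15, -5.07, -8.17, -13.15, -21.16]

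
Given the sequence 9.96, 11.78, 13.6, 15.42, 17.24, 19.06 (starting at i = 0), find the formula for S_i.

Check differences: 11.78 - 9.96 = 1.82
13.6 - 11.78 = 1.82
Common difference d = 1.82.
First term a = 9.96.
Formula: S_i = 9.96 + 1.82*i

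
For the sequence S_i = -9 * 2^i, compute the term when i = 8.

S_8 = -9 * 2^8 = -9 * 256 = -2304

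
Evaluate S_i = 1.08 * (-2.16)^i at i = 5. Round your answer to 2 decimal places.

S_5 = 1.08 * (-2.16)^5 ≈ 1.08 * -47.0185 ≈ -50.78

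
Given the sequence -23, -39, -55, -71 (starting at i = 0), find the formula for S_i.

Check differences: -39 - -23 = -16
-55 - -39 = -16
Common difference d = -16.
First term a = -23.
Formula: S_i = -23 - 16*i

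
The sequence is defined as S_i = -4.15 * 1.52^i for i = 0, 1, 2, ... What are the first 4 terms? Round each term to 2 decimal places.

This is a geometric sequence.
i=0: S_0 = -4.15 * 1.52^0 = -4.15
i=1: S_1 = -4.15 * 1.52^1 ≈ -6.31
i=2: S_2 = -4.15 * 1.52^2 ≈ -9.59
i=3: S_3 = -4.15 * 1.52^3 ≈ -14.57
The first 4 terms are: [-4.15, -6.31, -9.59, -14.57]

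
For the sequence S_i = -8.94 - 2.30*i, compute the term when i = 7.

S_7 = -8.94 + -2.3*7 = -8.94 + -16.1 = -25.04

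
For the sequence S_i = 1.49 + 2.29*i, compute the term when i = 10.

S_10 = 1.49 + 2.29*10 = 1.49 + 22.9 = 24.39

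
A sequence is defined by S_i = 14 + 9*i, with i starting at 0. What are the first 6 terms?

This is an arithmetic sequence.
i=0: S_0 = 14 + 9*0 = 14
i=1: S_1 = 14 + 9*1 = 23
i=2: S_2 = 14 + 9*2 = 32
i=3: S_3 = 14 + 9*3 = 41
i=4: S_4 = 14 + 9*4 = 50
i=5: S_5 = 14 + 9*5 = 59
The first 6 terms are: [14, 23, 32, 41, 50, 59]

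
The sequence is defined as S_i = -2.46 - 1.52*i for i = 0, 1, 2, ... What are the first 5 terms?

This is an arithmetic sequence.
i=0: S_0 = -2.46 + -1.52*0 = -2.46
i=1: S_1 = -2.46 + -1.52*1 = -3.98
i=2: S_2 = -2.46 + -1.52*2 = -5.5
i=3: S_3 = -2.46 + -1.52*3 = -7.02
i=4: S_4 = -2.46 + -1.52*4 = -8.54
The first 5 terms are: [-2.46, -3.98, -5.5, -7.02, -8.54]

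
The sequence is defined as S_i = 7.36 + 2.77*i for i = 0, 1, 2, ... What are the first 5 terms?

This is an arithmetic sequence.
i=0: S_0 = 7.36 + 2.77*0 = 7.36
i=1: S_1 = 7.36 + 2.77*1 = 10.13
i=2: S_2 = 7.36 + 2.77*2 = 12.9
i=3: S_3 = 7.36 + 2.77*3 = 15.67
i=4: S_4 = 7.36 + 2.77*4 = 18.44
The first 5 terms are: [7.36, 10.13, 12.9, 15.67, 18.44]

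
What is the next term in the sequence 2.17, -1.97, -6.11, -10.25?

Differences: -1.97 - 2.17 = -4.14
This is an arithmetic sequence with common difference d = -4.14.
Next term = -10.25 + -4.14 = -14.39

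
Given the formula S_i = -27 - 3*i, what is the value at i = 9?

S_9 = -27 + -3*9 = -27 + -27 = -54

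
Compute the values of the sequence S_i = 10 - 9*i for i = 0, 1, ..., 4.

This is an arithmetic sequence.
i=0: S_0 = 10 + -9*0 = 10
i=1: S_1 = 10 + -9*1 = 1
i=2: S_2 = 10 + -9*2 = -8
i=3: S_3 = 10 + -9*3 = -17
i=4: S_4 = 10 + -9*4 = -26
The first 5 terms are: [10, 1, -8, -17, -26]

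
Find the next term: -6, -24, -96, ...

Ratios: -24 / -6 = 4.0
This is a geometric sequence with common ratio r = 4.
Next term = -96 * 4 = -384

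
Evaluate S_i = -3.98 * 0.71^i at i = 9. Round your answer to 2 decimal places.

S_9 = -3.98 * 0.71^9 ≈ -3.98 * 0.0458 ≈ -0.18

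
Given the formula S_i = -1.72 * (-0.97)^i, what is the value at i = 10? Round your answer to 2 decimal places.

S_10 = -1.72 * (-0.97)^10 ≈ -1.72 * 0.7374 ≈ -1.27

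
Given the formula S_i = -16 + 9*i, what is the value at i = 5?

S_5 = -16 + 9*5 = -16 + 45 = 29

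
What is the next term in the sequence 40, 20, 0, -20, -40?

Differences: 20 - 40 = -20
This is an arithmetic sequence with common difference d = -20.
Next term = -40 + -20 = -60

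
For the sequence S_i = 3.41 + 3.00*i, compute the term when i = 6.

S_6 = 3.41 + 3.0*6 = 3.41 + 18.0 = 21.41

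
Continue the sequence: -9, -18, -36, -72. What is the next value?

Ratios: -18 / -9 = 2.0
This is a geometric sequence with common ratio r = 2.
Next term = -72 * 2 = -144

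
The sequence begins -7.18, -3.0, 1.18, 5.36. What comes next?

Differences: -3.0 - -7.18 = 4.18
This is an arithmetic sequence with common difference d = 4.18.
Next term = 5.36 + 4.18 = 9.54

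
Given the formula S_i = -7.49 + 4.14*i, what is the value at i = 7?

S_7 = -7.49 + 4.14*7 = -7.49 + 28.98 = 21.49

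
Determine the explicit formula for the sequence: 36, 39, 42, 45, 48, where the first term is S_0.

Check differences: 39 - 36 = 3
42 - 39 = 3
Common difference d = 3.
First term a = 36.
Formula: S_i = 36 + 3*i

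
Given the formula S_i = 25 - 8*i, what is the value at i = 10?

S_10 = 25 + -8*10 = 25 + -80 = -55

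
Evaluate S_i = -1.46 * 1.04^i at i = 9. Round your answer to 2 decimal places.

S_9 = -1.46 * 1.04^9 ≈ -1.46 * 1.4233 ≈ -2.08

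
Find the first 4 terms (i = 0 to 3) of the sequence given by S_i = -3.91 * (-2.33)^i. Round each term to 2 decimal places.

This is a geometric sequence.
i=0: S_0 = -3.91 * (-2.33)^0 = -3.91
i=1: S_1 = -3.91 * (-2.33)^1 ≈ 9.11
i=2: S_2 = -3.91 * (-2.33)^2 ≈ -21.23
i=3: S_3 = -3.91 * (-2.33)^3 ≈ 49.46
The first 4 terms are: [-3.91, 9.11, -21.23, 49.46]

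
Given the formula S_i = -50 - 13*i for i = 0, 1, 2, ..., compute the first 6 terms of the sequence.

This is an arithmetic sequence.
i=0: S_0 = -50 + -13*0 = -50
i=1: S_1 = -50 + -13*1 = -63
i=2: S_2 = -50 + -13*2 = -76
i=3: S_3 = -50 + -13*3 = -89
i=4: S_4 = -50 + -13*4 = -102
i=5: S_5 = -50 + -13*5 = -115
The first 6 terms are: [-50, -63, -76, -89, -102, -115]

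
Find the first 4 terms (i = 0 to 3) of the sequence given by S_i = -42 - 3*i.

This is an arithmetic sequence.
i=0: S_0 = -42 + -3*0 = -42
i=1: S_1 = -42 + -3*1 = -45
i=2: S_2 = -42 + -3*2 = -48
i=3: S_3 = -42 + -3*3 = -51
The first 4 terms are: [-42, -45, -48, -51]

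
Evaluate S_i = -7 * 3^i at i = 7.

S_7 = -7 * 3^7 = -7 * 2187 = -15309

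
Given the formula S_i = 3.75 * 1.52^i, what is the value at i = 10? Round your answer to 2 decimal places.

S_10 = 3.75 * 1.52^10 ≈ 3.75 * 65.8318 ≈ 246.87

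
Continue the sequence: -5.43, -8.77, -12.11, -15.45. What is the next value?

Differences: -8.77 - -5.43 = -3.34
This is an arithmetic sequence with common difference d = -3.34.
Next term = -15.45 + -3.34 = -18.79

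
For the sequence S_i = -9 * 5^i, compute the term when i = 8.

S_8 = -9 * 5^8 = -9 * 390625 = -3515625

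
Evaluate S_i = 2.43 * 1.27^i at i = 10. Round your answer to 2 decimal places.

S_10 = 2.43 * 1.27^10 ≈ 2.43 * 10.9153 ≈ 26.52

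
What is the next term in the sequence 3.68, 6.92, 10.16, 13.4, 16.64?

Differences: 6.92 - 3.68 = 3.24
This is an arithmetic sequence with common difference d = 3.24.
Next term = 16.64 + 3.24 = 19.88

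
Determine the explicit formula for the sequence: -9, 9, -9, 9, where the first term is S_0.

Check ratios: 9 / -9 = -1.0
Common ratio r = -1.
First term a = -9.
Formula: S_i = -9 * (-1)^i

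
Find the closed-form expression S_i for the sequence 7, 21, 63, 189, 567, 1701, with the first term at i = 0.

Check ratios: 21 / 7 = 3.0
Common ratio r = 3.
First term a = 7.
Formula: S_i = 7 * 3^i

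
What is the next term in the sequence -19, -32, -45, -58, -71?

Differences: -32 - -19 = -13
This is an arithmetic sequence with common difference d = -13.
Next term = -71 + -13 = -84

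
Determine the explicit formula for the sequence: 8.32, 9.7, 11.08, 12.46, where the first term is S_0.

Check differences: 9.7 - 8.32 = 1.38
11.08 - 9.7 = 1.38
Common difference d = 1.38.
First term a = 8.32.
Formula: S_i = 8.32 + 1.38*i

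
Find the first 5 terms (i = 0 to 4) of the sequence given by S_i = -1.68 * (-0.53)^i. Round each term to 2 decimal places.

This is a geometric sequence.
i=0: S_0 = -1.68 * (-0.53)^0 = -1.68
i=1: S_1 = -1.68 * (-0.53)^1 ≈ 0.89
i=2: S_2 = -1.68 * (-0.53)^2 ≈ -0.47
i=3: S_3 = -1.68 * (-0.53)^3 ≈ 0.25
i=4: S_4 = -1.68 * (-0.53)^4 ≈ -0.13
The first 5 terms are: [-1.68, 0.89, -0.47, 0.25, -0.13]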